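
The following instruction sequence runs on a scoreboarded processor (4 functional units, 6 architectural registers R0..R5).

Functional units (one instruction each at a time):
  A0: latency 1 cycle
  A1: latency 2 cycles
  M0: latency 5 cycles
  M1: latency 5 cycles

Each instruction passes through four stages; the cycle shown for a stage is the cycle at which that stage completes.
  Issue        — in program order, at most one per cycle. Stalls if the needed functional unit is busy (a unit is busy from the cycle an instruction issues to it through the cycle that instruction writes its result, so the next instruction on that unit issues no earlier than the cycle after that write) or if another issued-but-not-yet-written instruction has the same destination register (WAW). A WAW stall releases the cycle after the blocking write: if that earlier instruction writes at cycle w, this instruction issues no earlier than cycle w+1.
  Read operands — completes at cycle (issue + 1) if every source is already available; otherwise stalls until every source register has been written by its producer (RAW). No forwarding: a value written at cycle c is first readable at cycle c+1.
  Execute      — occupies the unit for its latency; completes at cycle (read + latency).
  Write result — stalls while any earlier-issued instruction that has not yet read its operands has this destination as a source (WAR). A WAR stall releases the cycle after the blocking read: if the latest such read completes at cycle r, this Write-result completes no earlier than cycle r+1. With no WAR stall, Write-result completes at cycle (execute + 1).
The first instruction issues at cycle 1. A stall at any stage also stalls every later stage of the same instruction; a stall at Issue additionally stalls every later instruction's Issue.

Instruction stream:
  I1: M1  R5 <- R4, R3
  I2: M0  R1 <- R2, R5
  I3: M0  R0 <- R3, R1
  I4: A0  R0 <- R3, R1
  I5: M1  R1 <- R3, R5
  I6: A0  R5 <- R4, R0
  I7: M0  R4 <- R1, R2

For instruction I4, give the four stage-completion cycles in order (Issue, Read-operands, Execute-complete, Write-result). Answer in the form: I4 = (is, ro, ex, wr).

c1: I1→M1
c2: I1 RO | I2→M0
c7: I1 EX
c8: I1 WR R5
c9: I2 RO
c14: I2 EX
c15: I2 WR R1
c16: I3→M0
c17: I3 RO
c22: I3 EX
c23: I3 WR R0
c24: I4→A0
c25: I4 RO | I5→M1
c26: I4 EX | I5 RO
c27: I4 WR R0
c28: I6→A0
c29: I6 RO | I7→M0
c30: I6 EX
c31: I5 EX | I6 WR R5
c32: I5 WR R1
c33: I7 RO
c38: I7 EX
c39: I7 WR R4

I4 = (24, 25, 26, 27)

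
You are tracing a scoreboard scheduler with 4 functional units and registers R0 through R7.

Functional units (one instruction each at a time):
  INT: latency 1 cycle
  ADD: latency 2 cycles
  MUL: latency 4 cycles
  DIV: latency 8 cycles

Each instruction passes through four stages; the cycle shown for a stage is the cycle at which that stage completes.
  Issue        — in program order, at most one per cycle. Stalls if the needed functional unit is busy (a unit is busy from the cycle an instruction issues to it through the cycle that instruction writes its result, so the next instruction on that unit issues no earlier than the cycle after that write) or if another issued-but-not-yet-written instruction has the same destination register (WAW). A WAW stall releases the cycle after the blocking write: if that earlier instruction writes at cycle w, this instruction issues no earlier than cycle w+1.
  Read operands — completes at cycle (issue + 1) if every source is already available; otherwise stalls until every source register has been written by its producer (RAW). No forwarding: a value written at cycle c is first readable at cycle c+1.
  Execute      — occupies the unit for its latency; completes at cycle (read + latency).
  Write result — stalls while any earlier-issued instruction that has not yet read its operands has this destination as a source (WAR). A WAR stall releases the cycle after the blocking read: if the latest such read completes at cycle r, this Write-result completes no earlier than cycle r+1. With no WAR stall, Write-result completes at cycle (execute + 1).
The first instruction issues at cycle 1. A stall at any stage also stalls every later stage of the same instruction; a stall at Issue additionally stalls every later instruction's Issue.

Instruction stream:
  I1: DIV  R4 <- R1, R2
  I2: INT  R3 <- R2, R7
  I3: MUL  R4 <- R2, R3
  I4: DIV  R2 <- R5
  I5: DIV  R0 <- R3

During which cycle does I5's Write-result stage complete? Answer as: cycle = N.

[I1] 1/2/10/11
[I2] 2/3/4/5
[I3] 12/13/17/18  (WAW R4: wait I1 write@11)
[I4] 13/14/22/23
[I5] 24/25/33/34  (struct: DIV busy until I4 writes@23)

cycle = 34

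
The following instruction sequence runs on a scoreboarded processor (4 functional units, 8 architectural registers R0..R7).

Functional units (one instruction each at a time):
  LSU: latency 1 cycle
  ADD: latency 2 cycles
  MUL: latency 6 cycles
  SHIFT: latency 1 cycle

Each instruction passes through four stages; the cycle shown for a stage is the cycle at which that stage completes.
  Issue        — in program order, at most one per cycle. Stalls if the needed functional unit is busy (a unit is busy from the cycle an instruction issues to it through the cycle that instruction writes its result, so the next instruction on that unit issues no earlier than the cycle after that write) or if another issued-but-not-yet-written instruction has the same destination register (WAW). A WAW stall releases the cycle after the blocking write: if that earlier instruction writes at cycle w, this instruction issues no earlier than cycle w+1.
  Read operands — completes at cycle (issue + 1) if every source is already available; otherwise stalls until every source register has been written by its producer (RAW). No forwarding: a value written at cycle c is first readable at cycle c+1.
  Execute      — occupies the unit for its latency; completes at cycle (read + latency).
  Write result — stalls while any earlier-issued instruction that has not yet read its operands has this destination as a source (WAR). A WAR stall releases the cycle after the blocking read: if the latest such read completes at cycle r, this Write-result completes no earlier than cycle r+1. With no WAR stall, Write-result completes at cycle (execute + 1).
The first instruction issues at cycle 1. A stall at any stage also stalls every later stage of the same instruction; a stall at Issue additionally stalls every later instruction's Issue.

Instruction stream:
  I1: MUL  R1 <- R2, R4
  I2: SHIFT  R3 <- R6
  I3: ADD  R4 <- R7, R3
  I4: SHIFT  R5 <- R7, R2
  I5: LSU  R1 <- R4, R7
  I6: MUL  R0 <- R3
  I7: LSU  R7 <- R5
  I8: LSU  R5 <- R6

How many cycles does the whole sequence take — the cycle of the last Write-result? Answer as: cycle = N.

cycle = 21

I1: IS=1 RO=2 EX=8 WR=9
I2: IS=2 RO=3 EX=4 WR=5
I3: IS=3 RO=6 EX=8 WR=9  [RAW R3: wait I2 write@5]
I4: IS=6 RO=7 EX=8 WR=9  [struct: SHIFT busy until I2 writes@5]
I5: IS=10 RO=11 EX=12 WR=13  [WAW R1: wait I1 write@9]
I6: IS=11 RO=12 EX=18 WR=19
I7: IS=14 RO=15 EX=16 WR=17  [struct: LSU busy until I5 writes@13]
I8: IS=18 RO=19 EX=20 WR=21  [struct: LSU busy until I7 writes@17]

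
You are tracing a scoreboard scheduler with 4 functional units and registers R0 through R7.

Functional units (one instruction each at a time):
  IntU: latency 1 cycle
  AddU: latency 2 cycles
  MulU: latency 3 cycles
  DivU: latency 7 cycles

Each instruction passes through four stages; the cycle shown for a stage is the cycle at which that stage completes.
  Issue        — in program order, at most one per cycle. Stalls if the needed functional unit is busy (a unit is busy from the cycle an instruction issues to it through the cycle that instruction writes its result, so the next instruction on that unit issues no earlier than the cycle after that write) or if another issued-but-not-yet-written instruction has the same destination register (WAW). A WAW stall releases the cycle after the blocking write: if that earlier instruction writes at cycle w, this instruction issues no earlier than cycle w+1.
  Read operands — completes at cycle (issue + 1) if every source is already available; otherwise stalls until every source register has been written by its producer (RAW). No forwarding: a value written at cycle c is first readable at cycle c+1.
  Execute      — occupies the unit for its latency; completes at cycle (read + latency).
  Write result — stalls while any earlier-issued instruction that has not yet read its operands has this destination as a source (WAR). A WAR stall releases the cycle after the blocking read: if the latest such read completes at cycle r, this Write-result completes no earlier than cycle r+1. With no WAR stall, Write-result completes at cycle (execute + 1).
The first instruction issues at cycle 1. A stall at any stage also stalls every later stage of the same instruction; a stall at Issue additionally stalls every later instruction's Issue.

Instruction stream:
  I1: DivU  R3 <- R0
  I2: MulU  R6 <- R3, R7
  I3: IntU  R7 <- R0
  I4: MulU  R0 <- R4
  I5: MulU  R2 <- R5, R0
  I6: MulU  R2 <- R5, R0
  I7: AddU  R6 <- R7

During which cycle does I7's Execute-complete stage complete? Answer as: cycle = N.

cycle = 32

t=1  I1→DivU
t=2  I1 RO, I2→MulU
t=3  I3→IntU
t=4  I3 RO
t=5  I3 EX
t=9  I1 EX
t=10  I1 WR R3
t=11  I2 RO
t=12  I3 WR R7
t=14  I2 EX
t=15  I2 WR R6
t=16  I4→MulU
t=17  I4 RO
t=20  I4 EX
t=21  I4 WR R0
t=22  I5→MulU
t=23  I5 RO
t=26  I5 EX
t=27  I5 WR R2
t=28  I6→MulU
t=29  I6 RO, I7→AddU
t=30  I7 RO
t=32  I6 EX, I7 EX
t=33  I6 WR R2, I7 WR R6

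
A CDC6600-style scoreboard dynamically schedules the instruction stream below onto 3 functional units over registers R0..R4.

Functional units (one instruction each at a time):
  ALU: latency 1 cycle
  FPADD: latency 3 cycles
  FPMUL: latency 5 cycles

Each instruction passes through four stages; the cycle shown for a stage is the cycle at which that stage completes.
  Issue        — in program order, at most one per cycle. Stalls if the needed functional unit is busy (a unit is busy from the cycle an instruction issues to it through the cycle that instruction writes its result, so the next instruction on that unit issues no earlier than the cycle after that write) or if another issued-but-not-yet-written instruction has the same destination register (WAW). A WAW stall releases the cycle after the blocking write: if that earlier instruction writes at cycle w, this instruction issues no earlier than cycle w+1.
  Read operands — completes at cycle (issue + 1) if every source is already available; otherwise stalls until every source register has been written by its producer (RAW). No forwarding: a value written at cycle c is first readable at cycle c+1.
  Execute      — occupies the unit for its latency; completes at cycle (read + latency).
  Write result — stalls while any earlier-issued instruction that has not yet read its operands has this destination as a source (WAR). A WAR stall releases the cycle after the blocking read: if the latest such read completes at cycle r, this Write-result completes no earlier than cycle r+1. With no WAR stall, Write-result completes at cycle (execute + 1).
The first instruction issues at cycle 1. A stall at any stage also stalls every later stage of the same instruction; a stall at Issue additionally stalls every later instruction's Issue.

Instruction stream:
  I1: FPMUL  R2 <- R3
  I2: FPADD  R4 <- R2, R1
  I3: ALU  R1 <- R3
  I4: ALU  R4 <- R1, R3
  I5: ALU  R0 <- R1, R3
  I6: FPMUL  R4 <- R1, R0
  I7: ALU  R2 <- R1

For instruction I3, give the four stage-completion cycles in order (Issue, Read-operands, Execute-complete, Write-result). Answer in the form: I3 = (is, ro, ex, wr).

I3 = (3, 4, 5, 10)

I1  is:1  ro:2  ex:7  wr:8
I2  is:2  ro:9  ex:12  wr:13  — RAW R2: wait I1 write@8
I3  is:3  ro:4  ex:5  wr:10  — WAR R1: wait I2 read@9
I4  is:14  ro:15  ex:16  wr:17  — WAW R4: wait I2 write@13
I5  is:18  ro:19  ex:20  wr:21  — struct: ALU busy until I4 writes@17
I6  is:19  ro:22  ex:27  wr:28  — RAW R0: wait I5 write@21
I7  is:22  ro:23  ex:24  wr:25  — struct: ALU busy until I5 writes@21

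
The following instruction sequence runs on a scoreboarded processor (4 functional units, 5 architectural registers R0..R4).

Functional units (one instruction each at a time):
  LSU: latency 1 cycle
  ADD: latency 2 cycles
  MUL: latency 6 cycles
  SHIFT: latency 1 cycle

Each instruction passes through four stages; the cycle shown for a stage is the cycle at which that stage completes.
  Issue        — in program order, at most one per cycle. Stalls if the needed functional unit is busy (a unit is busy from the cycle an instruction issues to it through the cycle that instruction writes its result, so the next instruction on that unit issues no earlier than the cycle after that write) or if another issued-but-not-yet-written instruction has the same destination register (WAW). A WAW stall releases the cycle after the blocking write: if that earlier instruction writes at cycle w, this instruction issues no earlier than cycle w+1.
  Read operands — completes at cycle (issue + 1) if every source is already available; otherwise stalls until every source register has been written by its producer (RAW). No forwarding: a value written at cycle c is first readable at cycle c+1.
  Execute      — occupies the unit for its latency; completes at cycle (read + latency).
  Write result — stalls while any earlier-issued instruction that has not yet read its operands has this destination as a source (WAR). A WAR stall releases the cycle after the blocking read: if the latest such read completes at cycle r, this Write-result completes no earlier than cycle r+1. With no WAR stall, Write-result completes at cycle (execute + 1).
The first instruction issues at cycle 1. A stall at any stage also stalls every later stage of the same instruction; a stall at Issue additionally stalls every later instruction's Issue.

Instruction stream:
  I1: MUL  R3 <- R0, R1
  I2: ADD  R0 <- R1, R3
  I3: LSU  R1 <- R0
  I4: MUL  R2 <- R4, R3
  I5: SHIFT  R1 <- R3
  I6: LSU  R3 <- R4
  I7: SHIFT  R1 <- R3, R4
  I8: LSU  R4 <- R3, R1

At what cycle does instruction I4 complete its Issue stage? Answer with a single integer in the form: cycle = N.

1) issue 1, read 2, done 8, write 9
2) issue 2, read 10, done 12, write 13  <RAW R3: wait I1 write@9>
3) issue 3, read 14, done 15, write 16  <RAW R0: wait I2 write@13>
4) issue 10, read 11, done 17, write 18  <struct: MUL busy until I1 writes@9>
5) issue 17, read 18, done 19, write 20  <WAW R1: wait I3 write@16>
6) issue 18, read 19, done 20, write 21
7) issue 21, read 22, done 23, write 24  <struct: SHIFT busy until I5 writes@20>
8) issue 22, read 25, done 26, write 27  <RAW R1: wait I7 write@24>

cycle = 10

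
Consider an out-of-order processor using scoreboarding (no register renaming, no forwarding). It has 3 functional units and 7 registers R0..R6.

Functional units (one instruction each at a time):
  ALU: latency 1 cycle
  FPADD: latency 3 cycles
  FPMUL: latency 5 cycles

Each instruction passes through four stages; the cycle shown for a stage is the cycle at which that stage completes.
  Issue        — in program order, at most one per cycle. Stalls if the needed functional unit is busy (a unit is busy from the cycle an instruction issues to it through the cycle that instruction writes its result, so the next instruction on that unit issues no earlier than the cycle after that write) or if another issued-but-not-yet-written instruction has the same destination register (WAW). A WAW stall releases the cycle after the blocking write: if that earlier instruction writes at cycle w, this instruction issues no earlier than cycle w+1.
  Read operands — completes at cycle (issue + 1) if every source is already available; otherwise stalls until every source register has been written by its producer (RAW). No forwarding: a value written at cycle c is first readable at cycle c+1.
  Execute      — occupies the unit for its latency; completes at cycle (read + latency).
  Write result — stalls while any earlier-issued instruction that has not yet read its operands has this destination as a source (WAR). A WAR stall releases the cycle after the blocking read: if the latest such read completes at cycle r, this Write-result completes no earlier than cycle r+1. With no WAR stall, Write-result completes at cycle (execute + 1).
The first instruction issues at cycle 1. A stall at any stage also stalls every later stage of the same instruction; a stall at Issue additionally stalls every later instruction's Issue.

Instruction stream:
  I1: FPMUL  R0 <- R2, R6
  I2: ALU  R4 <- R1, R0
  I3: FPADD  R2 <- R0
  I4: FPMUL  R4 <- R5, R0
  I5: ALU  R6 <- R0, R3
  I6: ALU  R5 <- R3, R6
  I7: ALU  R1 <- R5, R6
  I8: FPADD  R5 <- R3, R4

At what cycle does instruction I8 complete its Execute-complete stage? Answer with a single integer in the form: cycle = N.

cycle = 26

t=1  issue I1 (FPMUL)
t=2  I1 read-ops; issue I2 (ALU)
t=3  issue I3 (FPADD)
t=7  I1 finished on FPMUL
t=8  I1→R0
t=9  I2 read-ops; I3 read-ops
t=10  I2 finished on ALU
t=11  I2→R4
t=12  I3 finished on FPADD; issue I4 (FPMUL)
t=13  I3→R2; I4 read-ops; issue I5 (ALU)
t=14  I5 read-ops
t=15  I5 finished on ALU
t=16  I5→R6
t=17  issue I6 (ALU)
t=18  I4 finished on FPMUL; I6 read-ops
t=19  I4→R4; I6 finished on ALU
t=20  I6→R5
t=21  issue I7 (ALU)
t=22  I7 read-ops; issue I8 (FPADD)
t=23  I7 finished on ALU; I8 read-ops
t=24  I7→R1
t=26  I8 finished on FPADD
t=27  I8→R5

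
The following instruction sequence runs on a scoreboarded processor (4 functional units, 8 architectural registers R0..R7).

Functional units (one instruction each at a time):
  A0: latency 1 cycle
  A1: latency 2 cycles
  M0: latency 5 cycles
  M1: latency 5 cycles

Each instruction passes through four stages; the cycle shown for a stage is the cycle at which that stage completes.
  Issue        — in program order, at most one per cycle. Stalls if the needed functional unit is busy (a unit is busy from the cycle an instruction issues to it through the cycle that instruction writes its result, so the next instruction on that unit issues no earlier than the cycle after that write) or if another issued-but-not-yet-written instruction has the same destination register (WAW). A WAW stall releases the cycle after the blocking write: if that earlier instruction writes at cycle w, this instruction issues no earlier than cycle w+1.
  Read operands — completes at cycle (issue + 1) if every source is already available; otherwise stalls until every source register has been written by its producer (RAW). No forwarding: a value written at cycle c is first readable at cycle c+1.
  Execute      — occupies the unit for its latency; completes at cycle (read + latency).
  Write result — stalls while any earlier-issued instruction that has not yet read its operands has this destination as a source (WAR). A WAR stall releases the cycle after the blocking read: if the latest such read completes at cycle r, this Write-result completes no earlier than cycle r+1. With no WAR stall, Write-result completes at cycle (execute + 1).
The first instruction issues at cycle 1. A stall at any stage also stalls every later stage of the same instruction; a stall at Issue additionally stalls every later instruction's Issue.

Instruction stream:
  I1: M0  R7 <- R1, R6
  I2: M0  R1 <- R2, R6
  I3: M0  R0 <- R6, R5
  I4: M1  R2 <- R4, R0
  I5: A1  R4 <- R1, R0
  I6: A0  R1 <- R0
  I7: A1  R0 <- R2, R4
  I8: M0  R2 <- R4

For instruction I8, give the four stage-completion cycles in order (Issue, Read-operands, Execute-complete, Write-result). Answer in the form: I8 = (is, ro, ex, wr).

I8 = (32, 33, 38, 39)

I1  is:1  ro:2  ex:7  wr:8
I2  is:9  ro:10  ex:15  wr:16  — struct: M0 busy until I1 writes@8
I3  is:17  ro:18  ex:23  wr:24  — struct: M0 busy until I2 writes@16
I4  is:18  ro:25  ex:30  wr:31  — RAW R0: wait I3 write@24
I5  is:19  ro:25  ex:27  wr:28  — RAW R0: wait I3 write@24
I6  is:20  ro:25  ex:26  wr:27  — RAW R0: wait I3 write@24
I7  is:29  ro:32  ex:34  wr:35  — struct: A1 busy until I5 writes@28, RAW R2: wait I4 write@31
I8  is:32  ro:33  ex:38  wr:39  — WAW R2: wait I4 write@31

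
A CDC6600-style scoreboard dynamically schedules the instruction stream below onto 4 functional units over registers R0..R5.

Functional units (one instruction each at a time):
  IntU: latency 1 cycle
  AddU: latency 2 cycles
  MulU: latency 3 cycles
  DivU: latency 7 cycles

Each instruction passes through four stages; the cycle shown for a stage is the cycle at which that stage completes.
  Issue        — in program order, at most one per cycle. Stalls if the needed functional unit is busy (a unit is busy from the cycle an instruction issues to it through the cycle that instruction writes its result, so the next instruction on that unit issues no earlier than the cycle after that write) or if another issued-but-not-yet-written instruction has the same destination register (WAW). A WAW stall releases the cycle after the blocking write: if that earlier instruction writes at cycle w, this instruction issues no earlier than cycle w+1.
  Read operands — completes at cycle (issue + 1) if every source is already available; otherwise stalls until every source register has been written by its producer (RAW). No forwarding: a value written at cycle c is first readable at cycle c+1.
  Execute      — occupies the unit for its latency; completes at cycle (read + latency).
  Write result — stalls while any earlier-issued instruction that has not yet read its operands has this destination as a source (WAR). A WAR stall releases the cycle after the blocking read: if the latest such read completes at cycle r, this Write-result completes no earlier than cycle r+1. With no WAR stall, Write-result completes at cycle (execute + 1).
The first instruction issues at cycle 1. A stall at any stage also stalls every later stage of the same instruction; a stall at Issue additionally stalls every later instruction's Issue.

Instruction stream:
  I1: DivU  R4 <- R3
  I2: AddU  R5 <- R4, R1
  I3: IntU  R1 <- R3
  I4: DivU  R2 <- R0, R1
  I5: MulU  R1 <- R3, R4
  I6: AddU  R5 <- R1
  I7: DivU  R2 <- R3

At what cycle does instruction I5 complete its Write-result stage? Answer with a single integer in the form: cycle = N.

cycle = 18

1) issue 1, read 2, done 9, write 10
2) issue 2, read 11, done 13, write 14  <RAW R4: wait I1 write@10>
3) issue 3, read 4, done 5, write 12  <WAR R1: wait I2 read@11>
4) issue 11, read 13, done 20, write 21  <struct: DivU busy until I1 writes@10 / RAW R1: wait I3 write@12>
5) issue 13, read 14, done 17, write 18  <WAW R1: wait I3 write@12>
6) issue 15, read 19, done 21, write 22  <struct: AddU busy until I2 writes@14 / RAW R1: wait I5 write@18>
7) issue 22, read 23, done 30, write 31  <struct: DivU busy until I4 writes@21>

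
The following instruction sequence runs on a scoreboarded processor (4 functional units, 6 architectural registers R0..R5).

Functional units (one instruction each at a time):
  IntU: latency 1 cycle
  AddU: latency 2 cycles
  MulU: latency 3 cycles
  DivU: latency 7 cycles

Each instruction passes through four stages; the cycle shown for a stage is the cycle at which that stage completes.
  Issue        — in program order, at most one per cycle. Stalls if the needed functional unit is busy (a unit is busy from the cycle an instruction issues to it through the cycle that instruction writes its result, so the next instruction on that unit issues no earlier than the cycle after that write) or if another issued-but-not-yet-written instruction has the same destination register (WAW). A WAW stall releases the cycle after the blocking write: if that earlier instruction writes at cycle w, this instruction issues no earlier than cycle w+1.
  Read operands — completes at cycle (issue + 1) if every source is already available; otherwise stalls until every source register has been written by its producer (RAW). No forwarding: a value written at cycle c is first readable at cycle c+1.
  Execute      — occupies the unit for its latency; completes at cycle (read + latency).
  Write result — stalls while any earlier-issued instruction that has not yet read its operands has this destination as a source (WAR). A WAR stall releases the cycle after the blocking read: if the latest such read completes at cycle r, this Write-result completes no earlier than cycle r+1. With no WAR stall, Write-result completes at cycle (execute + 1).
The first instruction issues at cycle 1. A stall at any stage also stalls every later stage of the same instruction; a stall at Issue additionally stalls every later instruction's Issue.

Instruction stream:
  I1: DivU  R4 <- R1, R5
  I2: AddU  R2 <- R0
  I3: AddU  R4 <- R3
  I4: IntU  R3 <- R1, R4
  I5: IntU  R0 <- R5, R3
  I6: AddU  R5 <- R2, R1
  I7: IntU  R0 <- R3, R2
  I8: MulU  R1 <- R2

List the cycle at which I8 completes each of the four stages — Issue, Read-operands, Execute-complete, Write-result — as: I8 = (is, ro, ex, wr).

I8 = (24, 25, 28, 29)

I1 -> (1, 2, 9, 10)
I2 -> (2, 3, 5, 6)
I3 -> (11, 12, 14, 15)  // WAW R4: wait I1 write@10
I4 -> (12, 16, 17, 18)  // RAW R4: wait I3 write@15
I5 -> (19, 20, 21, 22)  // struct: IntU busy until I4 writes@18
I6 -> (20, 21, 23, 24)
I7 -> (23, 24, 25, 26)  // struct: IntU busy until I5 writes@22
I8 -> (24, 25, 28, 29)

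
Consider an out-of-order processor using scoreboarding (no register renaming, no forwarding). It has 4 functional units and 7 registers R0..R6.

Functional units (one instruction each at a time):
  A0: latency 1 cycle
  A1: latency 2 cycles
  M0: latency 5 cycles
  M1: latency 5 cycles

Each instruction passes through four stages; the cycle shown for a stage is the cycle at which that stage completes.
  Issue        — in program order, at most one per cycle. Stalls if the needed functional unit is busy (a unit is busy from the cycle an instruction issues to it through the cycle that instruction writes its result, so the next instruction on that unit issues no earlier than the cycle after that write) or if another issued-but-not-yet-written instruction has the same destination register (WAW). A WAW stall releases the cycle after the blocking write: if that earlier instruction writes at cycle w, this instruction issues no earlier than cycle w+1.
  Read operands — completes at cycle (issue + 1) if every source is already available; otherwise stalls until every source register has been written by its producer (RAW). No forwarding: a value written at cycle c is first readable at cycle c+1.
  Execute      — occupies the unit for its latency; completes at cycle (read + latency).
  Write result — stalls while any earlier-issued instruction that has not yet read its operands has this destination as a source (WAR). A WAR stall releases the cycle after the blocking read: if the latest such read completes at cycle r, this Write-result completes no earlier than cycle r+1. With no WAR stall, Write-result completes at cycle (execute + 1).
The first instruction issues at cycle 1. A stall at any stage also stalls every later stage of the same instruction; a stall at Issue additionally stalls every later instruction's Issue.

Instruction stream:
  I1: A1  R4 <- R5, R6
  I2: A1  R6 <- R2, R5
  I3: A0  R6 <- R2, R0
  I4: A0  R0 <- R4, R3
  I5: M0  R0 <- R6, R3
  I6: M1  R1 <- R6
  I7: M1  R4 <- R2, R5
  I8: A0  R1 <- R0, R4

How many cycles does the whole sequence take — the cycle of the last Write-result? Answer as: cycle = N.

cycle = 38

cycle 1: I1 issues→A1
cycle 2: I1 reads
cycle 4: I1 exec-done
cycle 5: I1 writes R4
cycle 6: I2 issues→A1
cycle 7: I2 reads
cycle 9: I2 exec-done
cycle 10: I2 writes R6
cycle 11: I3 issues→A0
cycle 12: I3 reads
cycle 13: I3 exec-done
cycle 14: I3 writes R6
cycle 15: I4 issues→A0
cycle 16: I4 reads
cycle 17: I4 exec-done
cycle 18: I4 writes R0
cycle 19: I5 issues→M0
cycle 20: I5 reads; I6 issues→M1
cycle 21: I6 reads
cycle 25: I5 exec-done
cycle 26: I5 writes R0; I6 exec-done
cycle 27: I6 writes R1
cycle 28: I7 issues→M1
cycle 29: I7 reads; I8 issues→A0
cycle 34: I7 exec-done
cycle 35: I7 writes R4
cycle 36: I8 reads
cycle 37: I8 exec-done
cycle 38: I8 writes R1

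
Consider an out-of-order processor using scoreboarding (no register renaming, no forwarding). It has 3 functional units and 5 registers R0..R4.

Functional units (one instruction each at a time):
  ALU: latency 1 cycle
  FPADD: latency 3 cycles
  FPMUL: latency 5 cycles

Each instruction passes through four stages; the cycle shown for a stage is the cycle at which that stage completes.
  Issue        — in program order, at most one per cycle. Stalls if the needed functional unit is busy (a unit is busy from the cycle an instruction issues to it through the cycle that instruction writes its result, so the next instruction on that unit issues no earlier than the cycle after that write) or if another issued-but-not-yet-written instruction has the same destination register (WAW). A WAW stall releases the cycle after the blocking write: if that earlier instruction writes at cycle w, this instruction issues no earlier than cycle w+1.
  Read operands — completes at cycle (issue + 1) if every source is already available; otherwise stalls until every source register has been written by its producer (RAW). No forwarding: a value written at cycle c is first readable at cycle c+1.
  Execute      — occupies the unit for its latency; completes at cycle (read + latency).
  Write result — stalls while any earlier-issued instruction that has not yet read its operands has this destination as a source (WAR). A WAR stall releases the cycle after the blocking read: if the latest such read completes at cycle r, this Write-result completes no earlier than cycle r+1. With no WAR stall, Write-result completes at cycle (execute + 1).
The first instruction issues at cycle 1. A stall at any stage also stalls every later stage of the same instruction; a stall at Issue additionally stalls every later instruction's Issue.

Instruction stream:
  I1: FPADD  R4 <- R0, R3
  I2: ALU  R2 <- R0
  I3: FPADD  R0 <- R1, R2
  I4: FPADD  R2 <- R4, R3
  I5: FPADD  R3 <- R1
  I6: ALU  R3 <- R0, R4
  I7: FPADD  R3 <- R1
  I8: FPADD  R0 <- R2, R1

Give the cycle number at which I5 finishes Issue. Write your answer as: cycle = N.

cycle = 19

I1: IS=1 RO=2 EX=5 WR=6
I2: IS=2 RO=3 EX=4 WR=5
I3: IS=7 RO=8 EX=11 WR=12  [struct: FPADD busy until I1 writes@6]
I4: IS=13 RO=14 EX=17 WR=18  [struct: FPADD busy until I3 writes@12]
I5: IS=19 RO=20 EX=23 WR=24  [struct: FPADD busy until I4 writes@18]
I6: IS=25 RO=26 EX=27 WR=28  [WAW R3: wait I5 write@24]
I7: IS=29 RO=30 EX=33 WR=34  [WAW R3: wait I6 write@28]
I8: IS=35 RO=36 EX=39 WR=40  [struct: FPADD busy until I7 writes@34]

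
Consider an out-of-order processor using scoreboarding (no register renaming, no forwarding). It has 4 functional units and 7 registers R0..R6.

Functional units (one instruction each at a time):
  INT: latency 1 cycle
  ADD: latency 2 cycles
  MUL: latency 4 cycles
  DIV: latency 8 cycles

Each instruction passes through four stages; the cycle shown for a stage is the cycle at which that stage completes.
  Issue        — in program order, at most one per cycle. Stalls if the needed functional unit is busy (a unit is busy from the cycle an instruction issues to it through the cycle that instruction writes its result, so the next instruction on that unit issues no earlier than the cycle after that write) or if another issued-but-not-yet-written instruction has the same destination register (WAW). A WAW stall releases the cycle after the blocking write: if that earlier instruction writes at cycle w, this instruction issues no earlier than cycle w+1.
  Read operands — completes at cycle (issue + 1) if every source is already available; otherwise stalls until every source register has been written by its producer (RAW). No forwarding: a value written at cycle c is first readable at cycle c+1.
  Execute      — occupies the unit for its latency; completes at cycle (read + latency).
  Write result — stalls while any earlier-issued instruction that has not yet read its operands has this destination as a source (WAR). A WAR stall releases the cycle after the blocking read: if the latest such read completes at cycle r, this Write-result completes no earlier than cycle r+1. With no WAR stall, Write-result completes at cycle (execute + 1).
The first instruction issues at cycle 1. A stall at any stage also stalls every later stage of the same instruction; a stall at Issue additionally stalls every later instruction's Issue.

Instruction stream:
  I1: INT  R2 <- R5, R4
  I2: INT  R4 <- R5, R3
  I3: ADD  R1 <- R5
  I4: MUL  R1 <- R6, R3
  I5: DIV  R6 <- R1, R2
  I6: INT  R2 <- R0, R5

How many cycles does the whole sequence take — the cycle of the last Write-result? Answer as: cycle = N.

cycle 1: I1 dispatched to INT
cycle 2: I1 operands ready
cycle 3: I1 complete
cycle 4: R2←I1
cycle 5: I2 dispatched to INT
cycle 6: I2 operands ready · I3 dispatched to ADD
cycle 7: I2 complete · I3 operands ready
cycle 8: R4←I2
cycle 9: I3 complete
cycle 10: R1←I3
cycle 11: I4 dispatched to MUL
cycle 12: I4 operands ready · I5 dispatched to DIV
cycle 13: I6 dispatched to INT
cycle 14: I6 operands ready
cycle 15: I6 complete
cycle 16: I4 complete
cycle 17: R1←I4
cycle 18: I5 operands ready
cycle 19: R2←I6
cycle 26: I5 complete
cycle 27: R6←I5

cycle = 27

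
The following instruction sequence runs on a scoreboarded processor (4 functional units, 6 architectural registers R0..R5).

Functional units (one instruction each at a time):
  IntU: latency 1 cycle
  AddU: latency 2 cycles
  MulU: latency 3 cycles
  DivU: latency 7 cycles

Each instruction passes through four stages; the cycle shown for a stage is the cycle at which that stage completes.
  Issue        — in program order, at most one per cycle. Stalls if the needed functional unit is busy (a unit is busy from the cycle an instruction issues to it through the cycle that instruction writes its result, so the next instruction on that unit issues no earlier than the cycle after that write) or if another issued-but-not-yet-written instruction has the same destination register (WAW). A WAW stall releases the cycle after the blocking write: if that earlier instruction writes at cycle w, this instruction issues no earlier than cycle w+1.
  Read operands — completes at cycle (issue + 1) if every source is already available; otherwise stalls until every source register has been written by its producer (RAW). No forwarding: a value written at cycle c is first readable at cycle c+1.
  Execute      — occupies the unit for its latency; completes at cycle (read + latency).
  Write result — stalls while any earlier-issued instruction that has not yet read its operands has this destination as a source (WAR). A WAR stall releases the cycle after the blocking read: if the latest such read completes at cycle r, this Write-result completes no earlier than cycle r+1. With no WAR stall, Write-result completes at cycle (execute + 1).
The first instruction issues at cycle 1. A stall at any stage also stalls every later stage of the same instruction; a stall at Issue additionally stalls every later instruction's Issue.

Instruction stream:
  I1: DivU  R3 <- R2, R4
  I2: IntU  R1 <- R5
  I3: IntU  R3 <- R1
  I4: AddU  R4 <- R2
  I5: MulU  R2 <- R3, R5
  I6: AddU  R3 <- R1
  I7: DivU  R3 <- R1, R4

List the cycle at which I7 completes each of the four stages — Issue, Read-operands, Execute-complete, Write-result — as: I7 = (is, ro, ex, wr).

cycle 1: issue I1 (DivU)
cycle 2: I1 read-ops | issue I2 (IntU)
cycle 3: I2 read-ops
cycle 4: I2 finished on IntU
cycle 5: I2→R1
cycle 9: I1 finished on DivU
cycle 10: I1→R3
cycle 11: issue I3 (IntU)
cycle 12: I3 read-ops | issue I4 (AddU)
cycle 13: I3 finished on IntU | I4 read-ops | issue I5 (MulU)
cycle 14: I3→R3
cycle 15: I4 finished on AddU | I5 read-ops
cycle 16: I4→R4
cycle 17: issue I6 (AddU)
cycle 18: I5 finished on MulU | I6 read-ops
cycle 19: I5→R2
cycle 20: I6 finished on AddU
cycle 21: I6→R3
cycle 22: issue I7 (DivU)
cycle 23: I7 read-ops
cycle 30: I7 finished on DivU
cycle 31: I7→R3

I7 = (22, 23, 30, 31)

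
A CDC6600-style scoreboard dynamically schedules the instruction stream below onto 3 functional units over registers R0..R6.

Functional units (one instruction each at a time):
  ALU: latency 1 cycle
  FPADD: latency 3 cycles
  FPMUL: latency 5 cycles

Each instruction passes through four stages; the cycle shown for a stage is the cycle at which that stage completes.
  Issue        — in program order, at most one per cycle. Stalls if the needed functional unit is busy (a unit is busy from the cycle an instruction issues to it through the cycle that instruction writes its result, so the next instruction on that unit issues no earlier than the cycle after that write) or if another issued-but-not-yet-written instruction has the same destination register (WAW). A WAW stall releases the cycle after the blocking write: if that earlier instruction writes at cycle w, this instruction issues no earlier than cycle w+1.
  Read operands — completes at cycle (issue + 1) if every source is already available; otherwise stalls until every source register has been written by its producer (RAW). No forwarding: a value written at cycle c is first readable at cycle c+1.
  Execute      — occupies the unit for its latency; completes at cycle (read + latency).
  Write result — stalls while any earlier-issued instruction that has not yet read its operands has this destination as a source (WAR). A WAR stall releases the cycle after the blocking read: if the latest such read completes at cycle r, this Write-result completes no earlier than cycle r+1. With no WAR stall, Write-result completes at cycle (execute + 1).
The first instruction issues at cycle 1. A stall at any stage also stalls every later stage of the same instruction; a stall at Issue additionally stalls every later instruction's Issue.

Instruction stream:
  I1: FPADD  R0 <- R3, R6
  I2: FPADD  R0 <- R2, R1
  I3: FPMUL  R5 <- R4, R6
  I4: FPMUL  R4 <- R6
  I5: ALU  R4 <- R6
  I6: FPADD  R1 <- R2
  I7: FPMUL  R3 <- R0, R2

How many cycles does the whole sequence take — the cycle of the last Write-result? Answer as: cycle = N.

cycle = 33

cycle 1: I1 issues→FPADD
cycle 2: I1 reads
cycle 5: I1 exec-done
cycle 6: I1 writes R0
cycle 7: I2 issues→FPADD
cycle 8: I2 reads, I3 issues→FPMUL
cycle 9: I3 reads
cycle 11: I2 exec-done
cycle 12: I2 writes R0
cycle 14: I3 exec-done
cycle 15: I3 writes R5
cycle 16: I4 issues→FPMUL
cycle 17: I4 reads
cycle 22: I4 exec-done
cycle 23: I4 writes R4
cycle 24: I5 issues→ALU
cycle 25: I5 reads, I6 issues→FPADD
cycle 26: I5 exec-done, I6 reads, I7 issues→FPMUL
cycle 27: I5 writes R4, I7 reads
cycle 29: I6 exec-done
cycle 30: I6 writes R1
cycle 32: I7 exec-done
cycle 33: I7 writes R3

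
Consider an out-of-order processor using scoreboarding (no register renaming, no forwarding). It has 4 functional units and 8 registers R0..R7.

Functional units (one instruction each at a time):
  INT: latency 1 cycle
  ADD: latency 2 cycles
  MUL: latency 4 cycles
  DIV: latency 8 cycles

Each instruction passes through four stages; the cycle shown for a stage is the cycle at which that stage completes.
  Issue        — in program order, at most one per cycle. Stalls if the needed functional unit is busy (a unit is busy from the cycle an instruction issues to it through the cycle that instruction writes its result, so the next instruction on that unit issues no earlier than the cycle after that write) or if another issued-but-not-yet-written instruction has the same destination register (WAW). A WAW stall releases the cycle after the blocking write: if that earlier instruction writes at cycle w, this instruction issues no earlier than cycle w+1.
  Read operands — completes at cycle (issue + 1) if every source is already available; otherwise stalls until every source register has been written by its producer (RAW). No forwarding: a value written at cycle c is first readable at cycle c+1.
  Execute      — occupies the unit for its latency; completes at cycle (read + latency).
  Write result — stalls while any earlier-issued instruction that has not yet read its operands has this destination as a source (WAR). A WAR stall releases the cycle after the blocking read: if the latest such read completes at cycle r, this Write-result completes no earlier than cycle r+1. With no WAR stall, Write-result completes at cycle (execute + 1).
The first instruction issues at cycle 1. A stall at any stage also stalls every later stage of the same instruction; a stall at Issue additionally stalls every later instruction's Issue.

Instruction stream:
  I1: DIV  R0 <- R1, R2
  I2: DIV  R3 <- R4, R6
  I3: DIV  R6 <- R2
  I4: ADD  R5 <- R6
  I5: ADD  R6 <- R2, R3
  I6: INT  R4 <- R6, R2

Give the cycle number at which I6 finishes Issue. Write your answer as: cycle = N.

cycle = 39

  I1 | 1 | 2 | 10 | 11
  I2 | 12 | 13 | 21 | 22   struct: DIV busy until I1 writes@11
  I3 | 23 | 24 | 32 | 33   struct: DIV busy until I2 writes@22
  I4 | 24 | 34 | 36 | 37   RAW R6: wait I3 write@33
  I5 | 38 | 39 | 41 | 42   struct: ADD busy until I4 writes@37
  I6 | 39 | 43 | 44 | 45   RAW R6: wait I5 write@42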